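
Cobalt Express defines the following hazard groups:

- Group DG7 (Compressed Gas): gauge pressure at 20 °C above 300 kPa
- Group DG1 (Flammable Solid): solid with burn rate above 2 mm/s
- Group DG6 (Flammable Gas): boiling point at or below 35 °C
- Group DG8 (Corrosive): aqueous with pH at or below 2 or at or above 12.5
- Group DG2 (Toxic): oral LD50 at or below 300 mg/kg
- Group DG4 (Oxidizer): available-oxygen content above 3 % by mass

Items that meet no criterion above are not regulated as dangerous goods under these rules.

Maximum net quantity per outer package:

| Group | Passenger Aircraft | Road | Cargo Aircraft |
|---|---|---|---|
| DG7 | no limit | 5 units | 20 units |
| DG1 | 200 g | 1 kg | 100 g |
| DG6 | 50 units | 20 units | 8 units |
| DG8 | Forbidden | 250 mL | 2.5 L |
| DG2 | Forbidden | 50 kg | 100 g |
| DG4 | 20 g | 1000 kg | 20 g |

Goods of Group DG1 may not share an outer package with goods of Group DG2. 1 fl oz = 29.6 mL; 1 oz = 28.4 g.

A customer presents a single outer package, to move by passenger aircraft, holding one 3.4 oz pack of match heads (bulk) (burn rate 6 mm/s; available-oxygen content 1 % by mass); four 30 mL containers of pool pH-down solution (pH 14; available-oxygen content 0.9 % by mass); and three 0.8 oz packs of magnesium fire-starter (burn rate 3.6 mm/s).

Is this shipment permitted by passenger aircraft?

No

The match heads (bulk) have burn rate 6 mm/s, which is > 2 mm/s, so they are Group DG1 (Flammable Solid).
The pool pH-down solution has pH 14, which is ≥ 12.5, so it is Group DG8 (Corrosive).
With burn rate 3.6 mm/s (> 2 mm/s), the magnesium fire-starter falls in Group DG1.
Total Group DG1: (one 3.4 oz pack = 96.56 g) + (three 0.8 oz packs = 68.16 g) = 164.72 g.
164.72 g ≤ 200 g (passenger aircraft limit, Group DG1) — within limit.
Group DG8 quantity: four 30 mL containers = 120 mL.
Group DG8 is Forbidden by passenger aircraft.
The segregation rule (Group DG1 with Group DG2) does not apply to Group DG1 with Group DG8.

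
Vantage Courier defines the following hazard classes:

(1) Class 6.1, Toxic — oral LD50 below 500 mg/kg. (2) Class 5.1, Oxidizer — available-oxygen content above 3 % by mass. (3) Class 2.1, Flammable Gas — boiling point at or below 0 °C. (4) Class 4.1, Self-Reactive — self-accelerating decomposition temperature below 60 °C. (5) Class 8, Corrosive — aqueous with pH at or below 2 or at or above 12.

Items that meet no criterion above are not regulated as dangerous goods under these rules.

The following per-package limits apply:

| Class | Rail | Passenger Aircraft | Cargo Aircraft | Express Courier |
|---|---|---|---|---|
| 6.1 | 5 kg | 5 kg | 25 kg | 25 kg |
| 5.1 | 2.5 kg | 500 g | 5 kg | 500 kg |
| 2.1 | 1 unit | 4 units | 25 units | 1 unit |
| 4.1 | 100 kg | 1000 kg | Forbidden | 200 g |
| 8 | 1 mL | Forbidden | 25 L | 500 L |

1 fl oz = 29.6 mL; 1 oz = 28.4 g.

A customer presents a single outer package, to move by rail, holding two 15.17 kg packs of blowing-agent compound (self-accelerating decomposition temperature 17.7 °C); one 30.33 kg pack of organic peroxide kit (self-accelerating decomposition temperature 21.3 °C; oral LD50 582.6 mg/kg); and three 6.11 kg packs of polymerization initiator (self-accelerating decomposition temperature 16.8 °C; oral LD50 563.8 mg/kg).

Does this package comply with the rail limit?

Yes

Blowing-agent compound: self-accelerating decomposition temperature 17.7 °C < 60 °C → Class 4.1 (Self-Reactive).
Organic peroxide kit: self-accelerating decomposition temperature 21.3 °C < 60 °C → Class 4.1 (Self-Reactive).
Polymerization initiator: self-accelerating decomposition temperature 16.8 °C < 60 °C → Class 4.1 (Self-Reactive).
Class 4.1 net quantity: (two 15.17 kg packs = 30.34 kg) + 30.33 kg + (three 6.11 kg packs = 18.33 kg) = 79 kg.
That is within the Class 4.1 rail limit of 100 kg.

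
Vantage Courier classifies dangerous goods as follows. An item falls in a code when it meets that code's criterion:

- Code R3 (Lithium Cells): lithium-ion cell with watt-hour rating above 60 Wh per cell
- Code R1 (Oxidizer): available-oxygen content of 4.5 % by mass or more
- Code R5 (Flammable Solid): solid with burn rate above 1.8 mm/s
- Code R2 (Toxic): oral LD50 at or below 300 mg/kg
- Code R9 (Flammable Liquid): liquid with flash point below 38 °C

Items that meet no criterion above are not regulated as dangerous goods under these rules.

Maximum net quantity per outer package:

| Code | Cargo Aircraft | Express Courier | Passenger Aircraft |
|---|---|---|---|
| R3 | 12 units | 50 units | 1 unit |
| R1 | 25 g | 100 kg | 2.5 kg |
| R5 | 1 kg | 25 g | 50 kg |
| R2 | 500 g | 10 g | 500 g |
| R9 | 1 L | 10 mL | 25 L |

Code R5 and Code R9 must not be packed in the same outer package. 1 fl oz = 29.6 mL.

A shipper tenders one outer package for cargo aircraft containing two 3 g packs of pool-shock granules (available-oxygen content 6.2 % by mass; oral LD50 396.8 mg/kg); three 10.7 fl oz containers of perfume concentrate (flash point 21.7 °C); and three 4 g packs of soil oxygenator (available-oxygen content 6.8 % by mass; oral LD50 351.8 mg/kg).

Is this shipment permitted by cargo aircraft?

Yes

Pool-shock granules: available-oxygen content 6.2 % by mass ≥ 4.5 % by mass → Code R1 (Oxidizer).
Perfume concentrate: flash point 21.7 °C < 38 °C → Code R9 (Flammable Liquid).
Soil oxygenator: available-oxygen content 6.8 % by mass ≥ 4.5 % by mass → Code R1 (Oxidizer).
Total Code R1: (two 3 g packs = 6 g) + (three 4 g packs = 12 g) = 18 g.
That is within the Code R1 cargo aircraft limit of 25 g.
Code R9 quantity: three 10.7 fl oz containers = 950.16 mL.
That is within the Code R9 cargo aircraft limit of 1 L.
The segregation rule (Code R5 with Code R9) does not apply to Code R1 with Code R9.
Every hazard code is within its cargo aircraft limit and no segregation rule is violated.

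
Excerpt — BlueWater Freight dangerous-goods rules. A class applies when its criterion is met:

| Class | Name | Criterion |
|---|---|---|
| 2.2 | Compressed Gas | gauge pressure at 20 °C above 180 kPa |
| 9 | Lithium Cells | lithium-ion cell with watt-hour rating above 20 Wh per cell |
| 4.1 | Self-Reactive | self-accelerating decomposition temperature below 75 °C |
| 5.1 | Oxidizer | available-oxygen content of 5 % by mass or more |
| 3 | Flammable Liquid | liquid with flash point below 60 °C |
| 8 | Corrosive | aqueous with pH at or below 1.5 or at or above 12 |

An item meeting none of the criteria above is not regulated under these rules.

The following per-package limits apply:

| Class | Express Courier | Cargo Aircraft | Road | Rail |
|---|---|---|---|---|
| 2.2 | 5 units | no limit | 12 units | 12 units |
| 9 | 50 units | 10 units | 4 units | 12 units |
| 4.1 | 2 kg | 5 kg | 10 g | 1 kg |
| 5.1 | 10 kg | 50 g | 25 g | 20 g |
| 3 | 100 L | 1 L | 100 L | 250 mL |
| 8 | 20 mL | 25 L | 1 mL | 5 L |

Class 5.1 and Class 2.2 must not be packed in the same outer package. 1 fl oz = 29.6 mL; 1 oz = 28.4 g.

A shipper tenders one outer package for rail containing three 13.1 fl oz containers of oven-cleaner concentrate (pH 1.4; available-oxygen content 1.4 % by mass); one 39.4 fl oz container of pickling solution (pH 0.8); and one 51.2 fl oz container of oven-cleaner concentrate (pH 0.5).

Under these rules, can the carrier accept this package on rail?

Yes

pH 1.4 meets the Class 8 criterion (Corrosive), so the oven-cleaner concentrate is Class 8.
The pickling solution has pH 0.8, which is ≤ 1.5, so it is Class 8 (Corrosive).
pH 0.5 meets the Class 8 criterion (Corrosive), so the oven-cleaner concentrate is Class 8.
Total Class 8: (three 13.1 fl oz containers = 1163.28 mL) + (one 39.4 fl oz container = 1166.24 mL) + (one 51.2 fl oz container = 1515.52 mL) = 3845.04 mL.
3845.04 mL is within the rail limit of 5 L for Class 8.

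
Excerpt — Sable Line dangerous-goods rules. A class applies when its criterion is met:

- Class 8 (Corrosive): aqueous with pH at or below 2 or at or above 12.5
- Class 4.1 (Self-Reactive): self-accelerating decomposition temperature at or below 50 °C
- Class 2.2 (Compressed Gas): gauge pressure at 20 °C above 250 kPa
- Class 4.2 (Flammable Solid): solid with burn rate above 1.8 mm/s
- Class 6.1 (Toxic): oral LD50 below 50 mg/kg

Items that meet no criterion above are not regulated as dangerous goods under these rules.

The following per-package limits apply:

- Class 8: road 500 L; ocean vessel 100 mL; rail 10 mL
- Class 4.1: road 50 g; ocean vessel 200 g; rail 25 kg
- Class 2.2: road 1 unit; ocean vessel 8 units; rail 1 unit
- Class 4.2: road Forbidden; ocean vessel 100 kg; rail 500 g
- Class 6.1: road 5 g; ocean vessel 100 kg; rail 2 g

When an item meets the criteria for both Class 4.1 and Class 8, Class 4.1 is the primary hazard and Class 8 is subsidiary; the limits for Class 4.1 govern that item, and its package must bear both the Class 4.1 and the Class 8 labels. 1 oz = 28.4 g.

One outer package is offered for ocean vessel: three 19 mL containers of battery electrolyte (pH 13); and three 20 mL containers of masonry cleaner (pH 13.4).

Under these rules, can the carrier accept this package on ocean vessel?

The battery electrolyte has pH 13, which is ≥ 12.5, so it is Class 8 (Corrosive).
pH 13.4 meets the Class 8 criterion (Corrosive), so the masonry cleaner is Class 8.
Class 8 net quantity: (three 19 mL containers = 57 mL) + (three 20 mL containers = 60 mL) = 117 mL.
117 mL exceeds the ocean vessel limit of 100 mL for Class 8.

No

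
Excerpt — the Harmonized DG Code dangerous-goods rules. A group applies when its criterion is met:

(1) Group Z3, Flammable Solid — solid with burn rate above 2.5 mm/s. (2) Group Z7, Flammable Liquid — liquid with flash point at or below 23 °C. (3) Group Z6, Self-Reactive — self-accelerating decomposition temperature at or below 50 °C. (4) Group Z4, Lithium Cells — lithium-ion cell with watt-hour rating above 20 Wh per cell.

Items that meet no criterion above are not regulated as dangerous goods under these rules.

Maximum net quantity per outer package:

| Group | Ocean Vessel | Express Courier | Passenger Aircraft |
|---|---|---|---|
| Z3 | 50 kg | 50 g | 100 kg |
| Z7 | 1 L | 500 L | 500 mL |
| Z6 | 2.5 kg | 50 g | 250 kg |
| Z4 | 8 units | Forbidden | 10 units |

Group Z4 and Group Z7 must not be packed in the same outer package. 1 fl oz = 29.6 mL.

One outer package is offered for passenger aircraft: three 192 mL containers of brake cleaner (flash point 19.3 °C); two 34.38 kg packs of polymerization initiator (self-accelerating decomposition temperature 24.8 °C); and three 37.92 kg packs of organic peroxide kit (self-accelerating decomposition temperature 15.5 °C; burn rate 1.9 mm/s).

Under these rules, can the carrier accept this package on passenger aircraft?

With flash point 19.3 °C (≤ 23 °C), the brake cleaner falls in Group Z7.
With self-accelerating decomposition temperature 24.8 °C (≤ 50 °C), the polymerization initiator falls in Group Z6.
With self-accelerating decomposition temperature 15.5 °C (≤ 50 °C), the organic peroxide kit falls in Group Z6.
Total Group Z6: (two 34.38 kg packs = 68.76 kg) + (three 37.92 kg packs = 113.76 kg) = 182.52 kg.
182.52 kg is within the passenger aircraft limit of 250 kg for Group Z6.
Group Z7 quantity: three 192 mL containers = 576 mL.
576 mL exceeds the passenger aircraft limit of 500 mL for Group Z7.
The segregation rule (Group Z4 with Group Z7) does not apply to Group Z6 with Group Z7.

No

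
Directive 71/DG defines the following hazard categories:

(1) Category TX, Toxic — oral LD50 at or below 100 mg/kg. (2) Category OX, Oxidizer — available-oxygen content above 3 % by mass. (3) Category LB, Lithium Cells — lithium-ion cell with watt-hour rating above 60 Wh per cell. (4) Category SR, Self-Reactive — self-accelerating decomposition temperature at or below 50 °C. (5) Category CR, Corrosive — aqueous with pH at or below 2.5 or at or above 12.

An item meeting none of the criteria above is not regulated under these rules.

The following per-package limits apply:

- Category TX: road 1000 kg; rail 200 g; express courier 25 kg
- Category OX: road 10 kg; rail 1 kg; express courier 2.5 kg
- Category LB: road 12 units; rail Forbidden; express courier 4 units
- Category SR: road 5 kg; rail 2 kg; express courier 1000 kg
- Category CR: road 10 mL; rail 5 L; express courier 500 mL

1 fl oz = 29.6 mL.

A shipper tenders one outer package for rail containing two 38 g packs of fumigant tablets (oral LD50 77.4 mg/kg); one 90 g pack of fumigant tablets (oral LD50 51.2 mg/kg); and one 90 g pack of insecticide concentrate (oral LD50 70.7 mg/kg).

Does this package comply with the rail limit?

Fumigant tablets: oral LD50 77.4 mg/kg ≤ 100 mg/kg → Category TX (Toxic).
With oral LD50 51.2 mg/kg (≤ 100 mg/kg), the fumigant tablets fall in Category TX.
Insecticide concentrate: oral LD50 70.7 mg/kg ≤ 100 mg/kg → Category TX (Toxic).
Category TX net quantity: (two 38 g packs = 76 g) + 90 g + 90 g = 256 g.
256 g > 200 g (rail limit, Category TX) — over the limit.

No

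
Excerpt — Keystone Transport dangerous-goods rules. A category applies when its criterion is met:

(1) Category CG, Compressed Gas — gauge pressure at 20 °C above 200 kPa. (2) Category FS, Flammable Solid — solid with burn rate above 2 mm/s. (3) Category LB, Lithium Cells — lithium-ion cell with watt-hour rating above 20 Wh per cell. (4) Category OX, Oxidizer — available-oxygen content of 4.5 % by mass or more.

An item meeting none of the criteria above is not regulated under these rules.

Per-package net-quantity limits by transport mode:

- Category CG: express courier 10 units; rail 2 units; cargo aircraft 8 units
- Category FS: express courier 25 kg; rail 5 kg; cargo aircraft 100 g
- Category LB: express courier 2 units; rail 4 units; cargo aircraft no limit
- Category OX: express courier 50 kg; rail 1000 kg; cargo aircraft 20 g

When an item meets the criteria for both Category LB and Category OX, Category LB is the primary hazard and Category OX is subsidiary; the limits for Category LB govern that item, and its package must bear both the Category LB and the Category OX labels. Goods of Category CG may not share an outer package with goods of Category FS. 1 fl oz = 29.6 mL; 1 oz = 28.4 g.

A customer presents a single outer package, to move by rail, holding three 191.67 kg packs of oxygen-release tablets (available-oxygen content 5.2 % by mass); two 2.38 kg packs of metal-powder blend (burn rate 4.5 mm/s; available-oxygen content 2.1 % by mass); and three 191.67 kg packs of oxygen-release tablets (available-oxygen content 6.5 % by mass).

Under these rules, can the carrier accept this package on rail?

No

With available-oxygen content 5.2 % by mass (≥ 4.5 % by mass), the oxygen-release tablets fall in Category OX.
Burn rate 4.5 mm/s meets the Category FS criterion (Flammable Solid), so the metal-powder blend is Category FS.
Oxygen-release tablets: available-oxygen content 6.5 % by mass ≥ 4.5 % by mass → Category OX (Oxidizer).
Total Category OX: (three 191.67 kg packs = 575.01 kg) + (three 191.67 kg packs = 575.01 kg) = 1150.02 kg.
1150.02 kg > 1000 kg (rail limit, Category OX) — over the limit.
Category FS quantity: two 2.38 kg packs = 4.76 kg.
That is within the Category FS rail limit of 5 kg.
The segregation rule (Category CG with Category FS) does not apply to Category OX with Category FS.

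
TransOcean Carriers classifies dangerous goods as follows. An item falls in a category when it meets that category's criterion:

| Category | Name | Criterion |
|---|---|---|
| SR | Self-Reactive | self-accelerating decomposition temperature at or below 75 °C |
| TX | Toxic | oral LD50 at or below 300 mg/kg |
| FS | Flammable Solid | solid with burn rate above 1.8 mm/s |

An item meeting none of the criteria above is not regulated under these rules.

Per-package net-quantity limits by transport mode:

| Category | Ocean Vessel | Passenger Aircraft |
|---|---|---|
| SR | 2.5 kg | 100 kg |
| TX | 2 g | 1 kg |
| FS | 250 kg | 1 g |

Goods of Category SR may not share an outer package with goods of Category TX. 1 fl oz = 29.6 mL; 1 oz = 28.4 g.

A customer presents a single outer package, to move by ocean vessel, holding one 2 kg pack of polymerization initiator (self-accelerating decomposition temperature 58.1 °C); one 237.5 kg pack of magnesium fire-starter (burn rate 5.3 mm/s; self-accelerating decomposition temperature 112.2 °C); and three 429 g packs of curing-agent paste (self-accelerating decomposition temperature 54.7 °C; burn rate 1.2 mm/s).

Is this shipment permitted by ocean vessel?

With self-accelerating decomposition temperature 58.1 °C (≤ 75 °C), the polymerization initiator falls in Category SR.
With burn rate 5.3 mm/s (> 1.8 mm/s), the magnesium fire-starter falls in Category FS.
Self-accelerating decomposition temperature 54.7 °C meets the Category SR criterion (Self-Reactive), so the curing-agent paste is Category SR.
Category FS quantity: 237.5 kg.
237.5 kg is within the ocean vessel limit of 250 kg for Category FS.
Total Category SR: 2 kg + (three 429 g packs = 1.287 kg) = 3.287 kg.
3.287 kg exceeds the ocean vessel limit of 2.5 kg for Category SR.
The segregation rule (Category SR with Category TX) does not apply to Category FS with Category SR.

No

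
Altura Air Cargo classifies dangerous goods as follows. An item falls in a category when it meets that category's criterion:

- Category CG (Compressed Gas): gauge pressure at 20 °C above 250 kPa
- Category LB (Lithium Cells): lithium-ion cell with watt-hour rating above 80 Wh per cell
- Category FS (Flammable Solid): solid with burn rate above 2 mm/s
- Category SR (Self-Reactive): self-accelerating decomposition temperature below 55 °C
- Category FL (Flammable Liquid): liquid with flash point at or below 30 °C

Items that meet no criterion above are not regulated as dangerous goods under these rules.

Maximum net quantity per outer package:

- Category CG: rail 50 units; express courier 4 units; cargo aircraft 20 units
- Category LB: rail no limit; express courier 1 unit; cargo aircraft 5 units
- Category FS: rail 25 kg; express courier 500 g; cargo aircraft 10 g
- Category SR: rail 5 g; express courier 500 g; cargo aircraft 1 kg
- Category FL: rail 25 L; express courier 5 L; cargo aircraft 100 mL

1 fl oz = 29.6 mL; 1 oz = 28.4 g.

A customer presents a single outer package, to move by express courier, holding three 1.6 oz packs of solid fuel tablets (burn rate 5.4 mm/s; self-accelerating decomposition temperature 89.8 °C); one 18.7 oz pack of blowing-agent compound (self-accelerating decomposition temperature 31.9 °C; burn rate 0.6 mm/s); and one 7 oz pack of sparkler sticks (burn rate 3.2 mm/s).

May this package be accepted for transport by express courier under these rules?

The solid fuel tablets have burn rate 5.4 mm/s, which is > 2 mm/s, so they are Category FS (Flammable Solid).
With self-accelerating decomposition temperature 31.9 °C (< 55 °C), the blowing-agent compound falls in Category SR.
Sparkler sticks: burn rate 3.2 mm/s > 2 mm/s → Category FS (Flammable Solid).
Total Category FS: (three 1.6 oz packs = 136.32 g) + (one 7 oz pack = 198.8 g) = 335.12 g.
That is within the Category FS express courier limit of 500 g.
Category SR quantity: one 18.7 oz pack = 531.08 g.
That exceeds the Category SR express courier limit of 500 g.

No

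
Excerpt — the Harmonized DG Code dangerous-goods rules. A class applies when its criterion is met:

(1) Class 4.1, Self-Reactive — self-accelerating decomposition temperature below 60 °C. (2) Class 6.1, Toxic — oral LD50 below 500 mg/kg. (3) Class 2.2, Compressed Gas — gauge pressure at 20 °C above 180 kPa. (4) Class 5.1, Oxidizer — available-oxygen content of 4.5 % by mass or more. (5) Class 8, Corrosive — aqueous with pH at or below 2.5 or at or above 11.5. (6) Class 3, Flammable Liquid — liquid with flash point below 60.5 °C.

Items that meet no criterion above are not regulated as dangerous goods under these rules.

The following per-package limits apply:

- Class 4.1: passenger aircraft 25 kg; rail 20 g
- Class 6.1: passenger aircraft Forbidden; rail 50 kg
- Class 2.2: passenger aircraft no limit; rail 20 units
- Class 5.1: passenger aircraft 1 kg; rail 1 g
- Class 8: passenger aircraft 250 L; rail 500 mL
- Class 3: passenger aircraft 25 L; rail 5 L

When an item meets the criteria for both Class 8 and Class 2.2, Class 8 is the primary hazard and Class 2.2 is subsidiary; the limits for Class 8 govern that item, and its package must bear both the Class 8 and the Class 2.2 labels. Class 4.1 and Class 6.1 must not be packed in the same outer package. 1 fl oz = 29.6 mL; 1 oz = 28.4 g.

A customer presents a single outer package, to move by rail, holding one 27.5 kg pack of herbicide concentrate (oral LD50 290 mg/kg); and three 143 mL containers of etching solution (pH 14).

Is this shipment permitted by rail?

Yes

With oral LD50 290 mg/kg (< 500 mg/kg), the herbicide concentrate falls in Class 6.1.
The etching solution has pH 14, which is ≥ 11.5, so it is Class 8 (Corrosive).
Class 8 quantity: three 143 mL containers = 429 mL.
429 mL is within the rail limit of 500 mL for Class 8.
Class 6.1 quantity: 27.5 kg.
27.5 kg ≤ 50 kg (rail limit, Class 6.1) — within limit.
The segregation rule (Class 4.1 with Class 6.1) does not apply to Class 8 with Class 6.1.
Every hazard class is within its rail limit and no segregation rule is violated.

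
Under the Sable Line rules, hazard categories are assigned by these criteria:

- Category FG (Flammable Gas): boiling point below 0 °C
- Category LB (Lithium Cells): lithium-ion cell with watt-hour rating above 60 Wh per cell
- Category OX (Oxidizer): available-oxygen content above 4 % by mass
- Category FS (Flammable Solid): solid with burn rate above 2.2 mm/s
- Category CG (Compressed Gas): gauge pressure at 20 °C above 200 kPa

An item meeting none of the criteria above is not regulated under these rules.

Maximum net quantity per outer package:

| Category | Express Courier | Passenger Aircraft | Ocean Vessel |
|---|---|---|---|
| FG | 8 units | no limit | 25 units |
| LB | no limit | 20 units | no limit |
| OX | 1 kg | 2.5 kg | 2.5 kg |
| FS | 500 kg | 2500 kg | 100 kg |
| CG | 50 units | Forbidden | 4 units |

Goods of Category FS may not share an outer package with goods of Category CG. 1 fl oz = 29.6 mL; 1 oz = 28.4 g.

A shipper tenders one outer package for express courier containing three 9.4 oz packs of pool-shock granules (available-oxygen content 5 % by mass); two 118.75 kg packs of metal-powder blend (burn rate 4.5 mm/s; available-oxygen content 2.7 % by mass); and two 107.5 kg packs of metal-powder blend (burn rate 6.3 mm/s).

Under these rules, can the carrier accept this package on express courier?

Yes

The pool-shock granules have available-oxygen content 5 % by mass, which is > 4 % by mass, so they are Category OX (Oxidizer).
Metal-powder blend: burn rate 4.5 mm/s > 2.2 mm/s → Category FS (Flammable Solid).
Metal-powder blend: burn rate 6.3 mm/s > 2.2 mm/s → Category FS (Flammable Solid).
Category FS net quantity: (two 118.75 kg packs = 237.5 kg) + (two 107.5 kg packs = 215 kg) = 452.5 kg.
That is within the Category FS express courier limit of 500 kg.
Category OX quantity: three 9.4 oz packs = 800.88 g.
That is within the Category OX express courier limit of 1 kg.
The segregation rule (Category FS with Category CG) does not apply to Category FS with Category OX.
Every hazard category is within its express courier limit and no segregation rule is violated.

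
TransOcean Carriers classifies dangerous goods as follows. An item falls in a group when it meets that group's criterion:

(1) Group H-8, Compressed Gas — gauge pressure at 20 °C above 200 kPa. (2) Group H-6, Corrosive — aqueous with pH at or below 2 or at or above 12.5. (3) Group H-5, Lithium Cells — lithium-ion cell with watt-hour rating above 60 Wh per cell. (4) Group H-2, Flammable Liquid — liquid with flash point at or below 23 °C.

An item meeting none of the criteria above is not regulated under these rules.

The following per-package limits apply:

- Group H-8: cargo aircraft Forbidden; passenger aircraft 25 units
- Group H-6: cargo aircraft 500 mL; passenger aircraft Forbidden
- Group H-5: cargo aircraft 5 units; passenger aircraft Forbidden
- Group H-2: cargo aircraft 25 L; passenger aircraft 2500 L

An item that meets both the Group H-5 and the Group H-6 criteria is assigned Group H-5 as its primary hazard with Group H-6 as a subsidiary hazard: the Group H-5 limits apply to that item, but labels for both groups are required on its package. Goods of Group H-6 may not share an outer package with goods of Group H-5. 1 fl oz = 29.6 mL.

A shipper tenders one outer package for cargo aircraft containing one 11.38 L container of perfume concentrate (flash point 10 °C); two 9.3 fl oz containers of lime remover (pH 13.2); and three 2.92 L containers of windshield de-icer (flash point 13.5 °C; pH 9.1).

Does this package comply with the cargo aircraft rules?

No

Flash point 10 °C meets the Group H-2 criterion (Flammable Liquid), so the perfume concentrate is Group H-2.
pH 13.2 meets the Group H-6 criterion (Corrosive), so the lime remover is Group H-6.
Flash point 13.5 °C meets the Group H-2 criterion (Flammable Liquid), so the windshield de-icer is Group H-2.
Group H-2 net quantity: 11.38 L + (three 2.92 L containers = 8.76 L) = 20.14 L.
20.14 L is within the cargo aircraft limit of 25 L for Group H-2.
Group H-6 quantity: two 9.3 fl oz containers = 550.56 mL.
550.56 mL exceeds the cargo aircraft limit of 500 mL for Group H-6.
The segregation rule (Group H-6 with Group H-5) does not apply to Group H-2 with Group H-6.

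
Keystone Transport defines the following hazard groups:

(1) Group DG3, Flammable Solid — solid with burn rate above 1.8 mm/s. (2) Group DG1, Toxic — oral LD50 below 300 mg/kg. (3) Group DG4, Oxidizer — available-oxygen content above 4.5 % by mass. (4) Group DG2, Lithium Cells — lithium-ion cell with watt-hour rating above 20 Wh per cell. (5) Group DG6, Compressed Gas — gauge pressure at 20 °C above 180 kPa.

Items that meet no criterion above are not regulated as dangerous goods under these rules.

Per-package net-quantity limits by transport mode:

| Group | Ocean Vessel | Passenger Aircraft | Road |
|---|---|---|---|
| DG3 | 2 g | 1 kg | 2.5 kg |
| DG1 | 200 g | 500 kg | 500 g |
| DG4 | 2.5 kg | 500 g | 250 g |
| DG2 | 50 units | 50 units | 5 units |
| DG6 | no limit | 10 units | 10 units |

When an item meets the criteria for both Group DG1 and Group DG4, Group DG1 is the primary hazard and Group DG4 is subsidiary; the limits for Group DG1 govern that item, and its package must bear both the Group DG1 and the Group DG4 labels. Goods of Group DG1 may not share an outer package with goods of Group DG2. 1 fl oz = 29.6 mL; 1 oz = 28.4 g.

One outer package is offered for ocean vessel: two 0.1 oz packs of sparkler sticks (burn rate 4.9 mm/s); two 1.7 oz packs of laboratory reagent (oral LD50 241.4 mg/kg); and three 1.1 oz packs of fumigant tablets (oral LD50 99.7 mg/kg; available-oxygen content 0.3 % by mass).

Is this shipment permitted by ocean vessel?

No

The sparkler sticks have burn rate 4.9 mm/s, which is > 1.8 mm/s, so they are Group DG3 (Flammable Solid).
The laboratory reagent has oral LD50 241.4 mg/kg, which is < 300 mg/kg, so it is Group DG1 (Toxic).
The fumigant tablets have oral LD50 99.7 mg/kg, which is < 300 mg/kg, so they are Group DG1 (Toxic).
Total Group DG1: (two 1.7 oz packs = 96.56 g) + (three 1.1 oz packs = 93.72 g) = 190.28 g.
That is within the Group DG1 ocean vessel limit of 200 g.
Group DG3 quantity: two 0.1 oz packs = 5.68 g.
5.68 g > 2 g (ocean vessel limit, Group DG3) — over the limit.
The segregation rule (Group DG1 with Group DG2) does not apply to Group DG1 with Group DG3.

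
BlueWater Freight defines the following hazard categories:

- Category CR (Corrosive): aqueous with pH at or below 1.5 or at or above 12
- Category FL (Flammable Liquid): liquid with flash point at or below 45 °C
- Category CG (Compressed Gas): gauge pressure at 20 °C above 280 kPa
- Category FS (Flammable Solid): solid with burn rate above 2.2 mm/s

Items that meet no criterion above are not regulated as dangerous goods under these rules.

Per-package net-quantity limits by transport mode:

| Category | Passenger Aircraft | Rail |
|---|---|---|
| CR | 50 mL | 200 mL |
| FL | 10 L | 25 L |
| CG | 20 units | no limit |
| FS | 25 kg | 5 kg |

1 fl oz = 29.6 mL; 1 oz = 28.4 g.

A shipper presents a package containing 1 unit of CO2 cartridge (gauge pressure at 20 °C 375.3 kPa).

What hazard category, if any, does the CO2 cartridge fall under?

Category CG

CO2 cartridge: gauge pressure at 20 °C 375.3 kPa > 280 kPa → Category CG (Compressed Gas).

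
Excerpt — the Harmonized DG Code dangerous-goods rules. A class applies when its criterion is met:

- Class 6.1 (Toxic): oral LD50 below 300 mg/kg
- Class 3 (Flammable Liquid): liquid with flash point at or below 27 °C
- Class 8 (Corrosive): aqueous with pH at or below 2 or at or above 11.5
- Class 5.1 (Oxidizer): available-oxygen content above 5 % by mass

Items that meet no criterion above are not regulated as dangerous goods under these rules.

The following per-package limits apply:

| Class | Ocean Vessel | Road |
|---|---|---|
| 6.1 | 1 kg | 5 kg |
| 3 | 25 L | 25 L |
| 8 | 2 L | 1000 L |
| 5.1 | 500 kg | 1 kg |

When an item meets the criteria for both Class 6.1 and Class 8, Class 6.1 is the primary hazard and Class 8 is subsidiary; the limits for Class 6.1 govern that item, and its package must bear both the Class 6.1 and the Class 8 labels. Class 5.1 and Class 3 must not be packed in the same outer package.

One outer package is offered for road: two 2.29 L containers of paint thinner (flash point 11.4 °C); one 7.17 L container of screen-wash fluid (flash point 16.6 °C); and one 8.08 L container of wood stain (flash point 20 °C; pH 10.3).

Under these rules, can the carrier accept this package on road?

Yes

Paint thinner: flash point 11.4 °C ≤ 27 °C → Class 3 (Flammable Liquid).
Flash point 16.6 °C meets the Class 3 criterion (Flammable Liquid), so the screen-wash fluid is Class 3.
Wood stain: flash point 20 °C ≤ 27 °C → Class 3 (Flammable Liquid).
Total Class 3: (two 2.29 L containers = 4.58 L) + 7.17 L + 8.08 L = 19.83 L.
19.83 L ≤ 25 L (road limit, Class 3) — within limit.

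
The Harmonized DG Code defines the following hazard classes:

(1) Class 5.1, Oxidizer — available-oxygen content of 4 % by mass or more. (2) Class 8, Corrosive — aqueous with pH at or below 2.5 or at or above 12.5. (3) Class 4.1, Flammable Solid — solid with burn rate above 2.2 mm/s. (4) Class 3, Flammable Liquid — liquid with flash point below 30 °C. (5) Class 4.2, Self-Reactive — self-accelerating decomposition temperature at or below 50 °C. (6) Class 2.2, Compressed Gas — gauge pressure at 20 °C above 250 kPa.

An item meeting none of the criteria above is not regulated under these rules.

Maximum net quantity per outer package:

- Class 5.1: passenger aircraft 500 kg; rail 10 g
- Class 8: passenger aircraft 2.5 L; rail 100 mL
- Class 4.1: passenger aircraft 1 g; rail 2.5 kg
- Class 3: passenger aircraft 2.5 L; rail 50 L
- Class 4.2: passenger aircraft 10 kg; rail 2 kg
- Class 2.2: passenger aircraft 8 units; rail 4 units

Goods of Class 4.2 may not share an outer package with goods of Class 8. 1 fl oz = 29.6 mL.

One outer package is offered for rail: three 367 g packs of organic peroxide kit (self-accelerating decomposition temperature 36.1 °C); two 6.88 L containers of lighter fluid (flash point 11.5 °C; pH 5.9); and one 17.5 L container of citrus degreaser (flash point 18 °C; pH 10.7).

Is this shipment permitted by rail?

Self-accelerating decomposition temperature 36.1 °C meets the Class 4.2 criterion (Self-Reactive), so the organic peroxide kit is Class 4.2.
Flash point 11.5 °C meets the Class 3 criterion (Flammable Liquid), so the lighter fluid is Class 3.
Flash point 18 °C meets the Class 3 criterion (Flammable Liquid), so the citrus degreaser is Class 3.
Total Class 3: (two 6.88 L containers = 13.76 L) + 17.5 L = 31.26 L.
31.26 L is within the rail limit of 50 L for Class 3.
Class 4.2 quantity: three 367 g packs = 1.101 kg.
1.101 kg is within the rail limit of 2 kg for Class 4.2.
The segregation rule (Class 4.2 with Class 8) does not apply to Class 3 with Class 4.2.
Every hazard class is within its rail limit and no segregation rule is violated.

Yes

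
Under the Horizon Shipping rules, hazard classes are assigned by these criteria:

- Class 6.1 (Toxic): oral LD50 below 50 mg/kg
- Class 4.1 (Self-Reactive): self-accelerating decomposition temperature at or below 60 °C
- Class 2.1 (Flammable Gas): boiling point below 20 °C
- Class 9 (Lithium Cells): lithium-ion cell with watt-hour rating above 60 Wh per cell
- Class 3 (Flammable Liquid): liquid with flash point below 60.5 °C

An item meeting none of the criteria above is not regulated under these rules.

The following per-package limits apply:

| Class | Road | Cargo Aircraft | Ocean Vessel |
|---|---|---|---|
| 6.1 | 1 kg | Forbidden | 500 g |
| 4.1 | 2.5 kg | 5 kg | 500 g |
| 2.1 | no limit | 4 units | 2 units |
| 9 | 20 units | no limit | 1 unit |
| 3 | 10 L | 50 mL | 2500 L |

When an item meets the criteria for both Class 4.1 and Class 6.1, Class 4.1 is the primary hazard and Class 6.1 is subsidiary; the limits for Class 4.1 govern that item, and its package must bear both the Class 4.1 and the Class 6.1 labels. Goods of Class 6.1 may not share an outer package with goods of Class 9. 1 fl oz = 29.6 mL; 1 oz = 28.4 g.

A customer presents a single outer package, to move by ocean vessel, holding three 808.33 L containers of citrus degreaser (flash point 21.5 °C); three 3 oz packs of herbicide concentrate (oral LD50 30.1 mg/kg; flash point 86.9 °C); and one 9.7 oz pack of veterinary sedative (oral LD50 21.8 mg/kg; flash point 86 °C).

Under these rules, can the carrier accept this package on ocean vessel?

No

Citrus degreaser: flash point 21.5 °C < 60.5 °C → Class 3 (Flammable Liquid).
Herbicide concentrate: oral LD50 30.1 mg/kg < 50 mg/kg → Class 6.1 (Toxic).
With oral LD50 21.8 mg/kg (< 50 mg/kg), the veterinary sedative falls in Class 6.1.
Total Class 6.1: (three 3 oz packs = 255.6 g) + (one 9.7 oz pack = 275.48 g) = 531.08 g.
That exceeds the Class 6.1 ocean vessel limit of 500 g.
Class 3 quantity: three 808.33 L containers = 2424.99 L.
2424.99 L is within the ocean vessel limit of 2500 L for Class 3.
The segregation rule (Class 6.1 with Class 9) does not apply to Class 6.1 with Class 3.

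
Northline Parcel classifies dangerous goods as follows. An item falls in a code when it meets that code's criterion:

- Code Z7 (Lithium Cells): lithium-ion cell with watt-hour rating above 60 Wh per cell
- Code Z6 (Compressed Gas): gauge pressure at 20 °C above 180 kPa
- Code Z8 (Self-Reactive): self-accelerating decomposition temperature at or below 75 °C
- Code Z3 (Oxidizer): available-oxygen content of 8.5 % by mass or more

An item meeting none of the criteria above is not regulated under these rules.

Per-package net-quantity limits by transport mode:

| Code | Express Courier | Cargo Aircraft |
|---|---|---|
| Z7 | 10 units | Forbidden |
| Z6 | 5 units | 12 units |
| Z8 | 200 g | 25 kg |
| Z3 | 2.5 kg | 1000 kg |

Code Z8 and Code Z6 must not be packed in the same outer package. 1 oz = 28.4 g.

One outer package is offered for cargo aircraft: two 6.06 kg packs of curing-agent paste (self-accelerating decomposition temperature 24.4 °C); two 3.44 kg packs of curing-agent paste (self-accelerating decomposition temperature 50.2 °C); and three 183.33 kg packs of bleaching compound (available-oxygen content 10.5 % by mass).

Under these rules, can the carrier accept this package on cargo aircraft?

Yes

Curing-agent paste: self-accelerating decomposition temperature 24.4 °C ≤ 75 °C → Code Z8 (Self-Reactive).
The curing-agent paste has self-accelerating decomposition temperature 50.2 °C, which is ≤ 75 °C, so it is Code Z8 (Self-Reactive).
The bleaching compound has available-oxygen content 10.5 % by mass, which is ≥ 8.5 % by mass, so it is Code Z3 (Oxidizer).
Total Code Z8: (two 6.06 kg packs = 12.12 kg) + (two 3.44 kg packs = 6.88 kg) = 19 kg.
That is within the Code Z8 cargo aircraft limit of 25 kg.
Code Z3 quantity: three 183.33 kg packs = 549.99 kg.
549.99 kg ≤ 1000 kg (cargo aircraft limit, Code Z3) — within limit.
The segregation rule (Code Z8 with Code Z6) does not apply to Code Z8 with Code Z3.
Every hazard code is within its cargo aircraft limit and no segregation rule is violated.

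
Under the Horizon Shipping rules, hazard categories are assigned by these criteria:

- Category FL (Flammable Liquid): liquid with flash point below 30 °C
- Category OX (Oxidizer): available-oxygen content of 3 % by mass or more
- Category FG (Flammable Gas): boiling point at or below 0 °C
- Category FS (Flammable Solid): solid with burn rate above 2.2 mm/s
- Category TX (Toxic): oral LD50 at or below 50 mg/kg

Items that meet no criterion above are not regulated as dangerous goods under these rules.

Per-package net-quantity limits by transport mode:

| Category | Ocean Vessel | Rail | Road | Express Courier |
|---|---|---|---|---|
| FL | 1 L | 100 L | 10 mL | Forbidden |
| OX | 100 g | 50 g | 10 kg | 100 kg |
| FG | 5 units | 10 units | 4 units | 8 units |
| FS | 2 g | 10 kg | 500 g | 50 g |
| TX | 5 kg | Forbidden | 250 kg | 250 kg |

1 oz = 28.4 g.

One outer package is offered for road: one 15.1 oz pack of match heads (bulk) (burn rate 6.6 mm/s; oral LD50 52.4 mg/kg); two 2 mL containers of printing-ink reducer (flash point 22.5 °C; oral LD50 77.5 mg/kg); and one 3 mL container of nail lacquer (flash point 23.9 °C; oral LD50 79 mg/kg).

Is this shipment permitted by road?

Yes

The match heads (bulk) have burn rate 6.6 mm/s, which is > 2.2 mm/s, so they are Category FS (Flammable Solid).
With flash point 22.5 °C (< 30 °C), the printing-ink reducer falls in Category FL.
The nail lacquer has flash point 23.9 °C, which is < 30 °C, so it is Category FL (Flammable Liquid).
Category FS quantity: one 15.1 oz pack = 428.84 g.
428.84 g is within the road limit of 500 g for Category FS.
Category FL net quantity: (two 2 mL containers = 4 mL) + 3 mL = 7 mL.
That is within the Category FL road limit of 10 mL.
Every hazard category is within its road limit and no segregation rule is violated.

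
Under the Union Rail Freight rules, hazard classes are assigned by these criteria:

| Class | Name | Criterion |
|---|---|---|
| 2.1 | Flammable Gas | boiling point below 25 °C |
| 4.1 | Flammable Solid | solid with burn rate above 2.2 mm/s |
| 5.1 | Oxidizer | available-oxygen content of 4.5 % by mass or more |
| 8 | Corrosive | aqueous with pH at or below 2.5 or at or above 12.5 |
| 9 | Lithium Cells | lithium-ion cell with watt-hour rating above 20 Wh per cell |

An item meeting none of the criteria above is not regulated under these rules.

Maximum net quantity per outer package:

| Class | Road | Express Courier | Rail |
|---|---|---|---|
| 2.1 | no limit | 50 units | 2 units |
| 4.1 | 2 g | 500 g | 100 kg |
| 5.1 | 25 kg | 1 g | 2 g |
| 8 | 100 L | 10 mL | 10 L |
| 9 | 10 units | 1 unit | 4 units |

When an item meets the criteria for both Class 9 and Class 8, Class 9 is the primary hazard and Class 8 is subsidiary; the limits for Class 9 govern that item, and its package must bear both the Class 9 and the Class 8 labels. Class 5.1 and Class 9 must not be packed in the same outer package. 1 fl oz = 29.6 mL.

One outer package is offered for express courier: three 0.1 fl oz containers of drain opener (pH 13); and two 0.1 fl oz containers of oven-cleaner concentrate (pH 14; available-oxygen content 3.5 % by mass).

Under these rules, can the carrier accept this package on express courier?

No

With pH 13 (≥ 12.5), the drain opener falls in Class 8.
pH 14 meets the Class 8 criterion (Corrosive), so the oven-cleaner concentrate is Class 8.
Total Class 8: (three 0.1 fl oz containers = 8.88 mL) + (two 0.1 fl oz containers = 5.92 mL) = 14.8 mL.
14.8 mL > 10 mL (express courier limit, Class 8) — over the limit.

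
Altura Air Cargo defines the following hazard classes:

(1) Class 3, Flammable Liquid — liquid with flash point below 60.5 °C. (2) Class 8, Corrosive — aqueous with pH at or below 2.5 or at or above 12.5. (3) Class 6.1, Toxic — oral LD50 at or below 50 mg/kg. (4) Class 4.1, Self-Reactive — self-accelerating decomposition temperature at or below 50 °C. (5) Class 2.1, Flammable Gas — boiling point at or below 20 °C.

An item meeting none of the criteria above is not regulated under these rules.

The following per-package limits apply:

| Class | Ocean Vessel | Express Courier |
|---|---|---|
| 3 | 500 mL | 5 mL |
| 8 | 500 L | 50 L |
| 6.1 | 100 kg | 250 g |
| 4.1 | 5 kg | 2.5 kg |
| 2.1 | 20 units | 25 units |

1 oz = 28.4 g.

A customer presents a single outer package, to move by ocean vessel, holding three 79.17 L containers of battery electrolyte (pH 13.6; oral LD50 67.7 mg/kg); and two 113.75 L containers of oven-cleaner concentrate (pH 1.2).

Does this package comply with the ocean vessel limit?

Yes

With pH 13.6 (≥ 12.5), the battery electrolyte falls in Class 8.
Oven-cleaner concentrate: pH 1.2 ≤ 2.5 → Class 8 (Corrosive).
Class 8 net quantity: (three 79.17 L containers = 237.51 L) + (two 113.75 L containers = 227.5 L) = 465.01 L.
465.01 L ≤ 500 L (ocean vessel limit, Class 8) — within limit.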